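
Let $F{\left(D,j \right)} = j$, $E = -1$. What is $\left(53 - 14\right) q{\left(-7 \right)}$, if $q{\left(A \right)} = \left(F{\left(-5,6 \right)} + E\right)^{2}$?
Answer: $975$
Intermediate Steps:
$q{\left(A \right)} = 25$ ($q{\left(A \right)} = \left(6 - 1\right)^{2} = 5^{2} = 25$)
$\left(53 - 14\right) q{\left(-7 \right)} = \left(53 - 14\right) 25 = 39 \cdot 25 = 975$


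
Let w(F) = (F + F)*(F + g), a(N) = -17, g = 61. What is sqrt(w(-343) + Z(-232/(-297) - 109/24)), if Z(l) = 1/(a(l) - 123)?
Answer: sqrt(947914765)/70 ≈ 439.83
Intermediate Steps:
w(F) = 2*F*(61 + F) (w(F) = (F + F)*(F + 61) = (2*F)*(61 + F) = 2*F*(61 + F))
Z(l) = -1/140 (Z(l) = 1/(-17 - 123) = 1/(-140) = -1/140)
sqrt(w(-343) + Z(-232/(-297) - 109/24)) = sqrt(2*(-343)*(61 - 343) - 1/140) = sqrt(2*(-343)*(-282) - 1/140) = sqrt(193452 - 1/140) = sqrt(27083279/140) = sqrt(947914765)/70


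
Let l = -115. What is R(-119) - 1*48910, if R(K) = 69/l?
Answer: -244553/5 ≈ -48911.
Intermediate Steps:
R(K) = -⅗ (R(K) = 69/(-115) = 69*(-1/115) = -⅗)
R(-119) - 1*48910 = -⅗ - 1*48910 = -⅗ - 48910 = -244553/5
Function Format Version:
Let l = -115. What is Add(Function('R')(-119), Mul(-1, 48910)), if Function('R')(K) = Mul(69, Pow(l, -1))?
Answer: Rational(-244553, 5) ≈ -48911.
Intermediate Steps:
Function('R')(K) = Rational(-3, 5) (Function('R')(K) = Mul(69, Pow(-115, -1)) = Mul(69, Rational(-1, 115)) = Rational(-3, 5))
Add(Function('R')(-119), Mul(-1, 48910)) = Add(Rational(-3, 5), Mul(-1, 48910)) = Add(Rational(-3, 5), -48910) = Rational(-244553, 5)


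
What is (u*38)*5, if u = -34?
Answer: -6460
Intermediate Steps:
(u*38)*5 = -34*38*5 = -1292*5 = -6460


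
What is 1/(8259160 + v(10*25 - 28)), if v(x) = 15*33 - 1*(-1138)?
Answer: 1/8260793 ≈ 1.2105e-7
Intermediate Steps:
v(x) = 1633 (v(x) = 495 + 1138 = 1633)
1/(8259160 + v(10*25 - 28)) = 1/(8259160 + 1633) = 1/8260793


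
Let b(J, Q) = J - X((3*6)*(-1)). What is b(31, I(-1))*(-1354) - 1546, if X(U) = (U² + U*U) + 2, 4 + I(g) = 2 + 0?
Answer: 836580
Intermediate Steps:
I(g) = -2 (I(g) = -4 + (2 + 0) = -4 + 2 = -2)
X(U) = 2 + 2*U² (X(U) = (U² + U²) + 2 = 2*U² + 2 = 2 + 2*U²)
b(J, Q) = -650 + J (b(J, Q) = J - (2 + 2*((3*6)*(-1))²) = J - (2 + 2*(18*(-1))²) = J - (2 + 2*(-18)²) = J - (2 + 2*324) = J - (2 + 648) = J - 1*650 = J - 650 = -650 + J)
b(31, I(-1))*(-1354) - 1546 = (-650 + 31)*(-1354) - 1546 = -619*(-1354) - 1546 = 838126 - 1546 = 836580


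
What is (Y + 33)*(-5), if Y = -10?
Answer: -115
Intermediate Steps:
(Y + 33)*(-5) = (-10 + 33)*(-5) = 23*(-5) = -115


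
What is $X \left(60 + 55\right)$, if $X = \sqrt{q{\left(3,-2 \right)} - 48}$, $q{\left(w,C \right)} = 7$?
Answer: $115 i \sqrt{41} \approx 736.36 i$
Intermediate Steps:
$X = i \sqrt{41}$ ($X = \sqrt{7 - 48} = \sqrt{-41} = i \sqrt{41} \approx 6.4031 i$)
$X \left(60 + 55\right) = i \sqrt{41} \left(60 + 55\right) = i \sqrt{41} \cdot 115 = 115 i \sqrt{41}$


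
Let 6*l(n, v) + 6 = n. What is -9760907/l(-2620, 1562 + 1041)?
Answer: 2252517/101 ≈ 22302.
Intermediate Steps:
l(n, v) = -1 + n/6
-9760907/l(-2620, 1562 + 1041) = -9760907/(-1 + (⅙)*(-2620)) = -9760907/(-1 - 1310/3) = -9760907/(-1313/3) = -9760907*(-3/1313) = 2252517/101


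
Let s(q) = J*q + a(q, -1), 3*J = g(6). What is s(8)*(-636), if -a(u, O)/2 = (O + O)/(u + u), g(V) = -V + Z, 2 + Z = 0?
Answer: 13409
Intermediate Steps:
Z = -2 (Z = -2 + 0 = -2)
g(V) = -2 - V (g(V) = -V - 2 = -2 - V)
J = -8/3 (J = (-2 - 1*6)/3 = (-2 - 6)/3 = (1/3)*(-8) = -8/3 ≈ -2.6667)
a(u, O) = -2*O/u (a(u, O) = -2*(O + O)/(u + u) = -2*2*O/(2*u) = -2*2*O*1/(2*u) = -2*O/u)
s(q) = 2/q - 8*q/3 (s(q) = -8*q/3 - 2*(-1)/q = -8*q/3 + 2/q = 2/q - 8*q/3)
s(8)*(-636) = (2/8 - 8/3*8)*(-636) = (2*(1/8) - 64/3)*(-636) = (1/4 - 64/3)*(-636) = -253/12*(-636) = 13409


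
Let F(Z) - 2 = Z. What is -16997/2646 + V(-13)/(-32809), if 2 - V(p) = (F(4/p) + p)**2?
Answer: -13455334253/2095904538 ≈ -6.4198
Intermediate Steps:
F(Z) = 2 + Z
V(p) = 2 - (2 + p + 4/p)**2 (V(p) = 2 - ((2 + 4/p) + p)**2 = 2 - (2 + p + 4/p)**2)
-16997/2646 + V(-13)/(-32809) = -16997/2646 + (2 - 1*(4 + (-13)**2 + 2*(-13))**2/(-13)**2)/(-32809) = -16997*1/2646 + (2 - 1*1/169*(4 + 169 - 26)**2)*(-1/32809) = -16997/2646 + (2 - 1*1/169*147**2)*(-1/32809) = -16997/2646 + (2 - 1*1/169*21609)*(-1/32809) = -16997/2646 + (2 - 21609/169)*(-1/32809) = -16997/2646 - 21271/169*(-1/32809) = -16997/2646 + 21271/5544721 = -13455334253/2095904538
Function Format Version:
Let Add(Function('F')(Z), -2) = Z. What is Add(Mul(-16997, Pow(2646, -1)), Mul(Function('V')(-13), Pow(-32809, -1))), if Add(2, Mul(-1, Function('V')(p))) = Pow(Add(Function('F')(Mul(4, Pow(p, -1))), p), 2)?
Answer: Rational(-13455334253, 2095904538) ≈ -6.4198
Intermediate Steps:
Function('F')(Z) = Add(2, Z)
Function('V')(p) = Add(2, Mul(-1, Pow(Add(2, p, Mul(4, Pow(p, -1))), 2))) (Function('V')(p) = Add(2, Mul(-1, Pow(Add(Add(2, Mul(4, Pow(p, -1))), p), 2))) = Add(2, Mul(-1, Pow(Add(2, p, Mul(4, Pow(p, -1))), 2))))
Add(Mul(-16997, Pow(2646, -1)), Mul(Function('V')(-13), Pow(-32809, -1))) = Add(Mul(-16997, Pow(2646, -1)), Mul(Add(2, Mul(-1, Pow(-13, -2), Pow(Add(4, Pow(-13, 2), Mul(2, -13)), 2))), Pow(-32809, -1))) = Add(Mul(-16997, Rational(1, 2646)), Mul(Add(2, Mul(-1, Rational(1, 169), Pow(Add(4, 169, -26), 2))), Rational(-1, 32809))) = Add(Rational(-16997, 2646), Mul(Add(2, Mul(-1, Rational(1, 169), Pow(147, 2))), Rational(-1, 32809))) = Add(Rational(-16997, 2646), Mul(Add(2, Mul(-1, Rational(1, 169), 21609)), Rational(-1, 32809))) = Add(Rational(-16997, 2646), Mul(Add(2, Rational(-21609, 169)), Rational(-1, 32809))) = Add(Rational(-16997, 2646), Mul(Rational(-21271, 169), Rational(-1, 32809))) = Add(Rational(-16997, 2646), Rational(21271, 5544721)) = Rational(-13455334253, 2095904538)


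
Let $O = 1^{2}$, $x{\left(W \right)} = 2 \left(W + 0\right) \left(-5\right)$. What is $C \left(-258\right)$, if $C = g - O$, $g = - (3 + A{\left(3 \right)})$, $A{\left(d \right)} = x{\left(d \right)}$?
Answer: $-6708$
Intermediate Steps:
$x{\left(W \right)} = - 10 W$ ($x{\left(W \right)} = 2 W \left(-5\right) = 2 \left(- 5 W\right) = - 10 W$)
$A{\left(d \right)} = - 10 d$
$O = 1$
$g = 27$ ($g = - (3 - 30) = \left(-1\right) \left(-27\right) = 27$)
$C = 26$ ($C = 27 - 1 = 26$)
$C \left(-258\right) = 26 \left(-258\right) = -6708$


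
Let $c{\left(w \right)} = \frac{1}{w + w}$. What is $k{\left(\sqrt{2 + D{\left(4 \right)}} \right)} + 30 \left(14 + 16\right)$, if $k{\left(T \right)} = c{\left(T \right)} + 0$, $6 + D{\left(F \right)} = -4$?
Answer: $900 - \frac{i \sqrt{2}}{8} \approx 900.0 - 0.17678 i$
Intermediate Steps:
$D{\left(F \right)} = -10$ ($D{\left(F \right)} = -6 - 4 = -10$)
$c{\left(w \right)} = \frac{1}{2 w}$
$k{\left(T \right)} = \frac{1}{2 T}$ ($k{\left(T \right)} = \frac{1}{2 T} + 0 = \frac{1}{2 T}$)
$k{\left(\sqrt{2 + D{\left(4 \right)}} \right)} + 30 \left(14 + 16\right) = \frac{1}{2 \sqrt{2 - 10}} + 30 \left(14 + 16\right) = \frac{1}{2 \sqrt{-8}} + 30 \cdot 30 = \frac{1}{2 \cdot 2 i \sqrt{2}} + 900 = \frac{\left(- \frac{1}{4}\right) i \sqrt{2}}{2} + 900 = - \frac{i \sqrt{2}}{8} + 900 = 900 - \frac{i \sqrt{2}}{8}$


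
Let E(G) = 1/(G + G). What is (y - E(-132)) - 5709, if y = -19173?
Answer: -6568847/264 ≈ -24882.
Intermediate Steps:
E(G) = 1/(2*G)
(y - E(-132)) - 5709 = (-19173 - 1/(2*(-132))) - 5709 = (-19173 - (-1)/(2*132)) - 5709 = (-19173 - 1*(-1/264)) - 5709 = (-19173 + 1/264) - 5709 = -5061671/264 - 5709 = -6568847/264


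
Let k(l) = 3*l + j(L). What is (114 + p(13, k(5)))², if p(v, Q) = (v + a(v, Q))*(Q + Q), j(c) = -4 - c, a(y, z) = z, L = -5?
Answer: 1085764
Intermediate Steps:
k(l) = 1 + 3*l (k(l) = 3*l + (-4 - 1*(-5)) = 3*l + (-4 + 5) = 3*l + 1 = 1 + 3*l)
p(v, Q) = 2*Q*(Q + v) (p(v, Q) = (v + Q)*(Q + Q) = (Q + v)*(2*Q) = 2*Q*(Q + v))
(114 + p(13, k(5)))² = (114 + 2*(1 + 3*5)*((1 + 3*5) + 13))² = (114 + 2*(1 + 15)*((1 + 15) + 13))² = (114 + 2*16*(16 + 13))² = (114 + 2*16*29)² = (114 + 928)² = 1042² = 1085764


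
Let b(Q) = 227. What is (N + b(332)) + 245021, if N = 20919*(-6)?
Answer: 119734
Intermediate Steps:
N = -125514
(N + b(332)) + 245021 = (-125514 + 227) + 245021 = -125287 + 245021 = 119734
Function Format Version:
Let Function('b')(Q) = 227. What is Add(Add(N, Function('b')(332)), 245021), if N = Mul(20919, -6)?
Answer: 119734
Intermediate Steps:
N = -125514
Add(Add(N, Function('b')(332)), 245021) = Add(Add(-125514, 227), 245021) = Add(-125287, 245021) = 119734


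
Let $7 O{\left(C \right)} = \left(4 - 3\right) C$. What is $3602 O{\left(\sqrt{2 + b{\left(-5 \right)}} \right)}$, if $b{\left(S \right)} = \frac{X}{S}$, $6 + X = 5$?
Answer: $\frac{3602 \sqrt{55}}{35} \approx 763.23$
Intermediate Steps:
$X = -1$ ($X = -6 + 5 = -1$)
$b{\left(S \right)} = - \frac{1}{S}$
$O{\left(C \right)} = \frac{C}{7}$ ($O{\left(C \right)} = \frac{\left(4 - 3\right) C}{7} = \frac{1 C}{7} = \frac{C}{7}$)
$3602 O{\left(\sqrt{2 + b{\left(-5 \right)}} \right)} = 3602 \frac{\sqrt{2 - \frac{1}{-5}}}{7} = 3602 \frac{\sqrt{2 - - \frac{1}{5}}}{7} = 3602 \frac{\sqrt{2 + \frac{1}{5}}}{7} = 3602 \frac{\sqrt{\frac{11}{5}}}{7} = 3602 \frac{\frac{1}{5} \sqrt{55}}{7} = 3602 \frac{\sqrt{55}}{35} = \frac{3602 \sqrt{55}}{35}$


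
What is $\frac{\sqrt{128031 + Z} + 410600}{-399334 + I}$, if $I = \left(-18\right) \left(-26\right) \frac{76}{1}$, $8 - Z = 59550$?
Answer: $- \frac{205300}{181883} - \frac{\sqrt{68489}}{363766} \approx -1.1295$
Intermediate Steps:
$Z = -59542$ ($Z = 8 - 59550 = -59542$)
$I = 35568$ ($I = 468 \cdot 76 \cdot 1 = 468 \cdot 76 = 35568$)
$\frac{\sqrt{128031 + Z} + 410600}{-399334 + I} = \frac{\sqrt{128031 - 59542} + 410600}{-399334 + 35568} = \frac{\sqrt{68489} + 410600}{-363766} = \left(410600 + \sqrt{68489}\right) \left(- \frac{1}{363766}\right) = - \frac{205300}{181883} - \frac{\sqrt{68489}}{363766}$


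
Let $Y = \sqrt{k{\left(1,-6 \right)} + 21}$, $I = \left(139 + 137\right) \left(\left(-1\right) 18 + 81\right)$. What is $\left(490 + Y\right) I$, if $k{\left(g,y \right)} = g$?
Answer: $8520120 + 17388 \sqrt{22} \approx 8.6017 \cdot 10^{6}$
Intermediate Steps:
$I = 17388$ ($I = 276 \left(-18 + 81\right) = 276 \cdot 63 = 17388$)
$Y = \sqrt{22}$ ($Y = \sqrt{1 + 21} = \sqrt{22} \approx 4.6904$)
$\left(490 + Y\right) I = \left(490 + \sqrt{22}\right) 17388 = 8520120 + 17388 \sqrt{22}$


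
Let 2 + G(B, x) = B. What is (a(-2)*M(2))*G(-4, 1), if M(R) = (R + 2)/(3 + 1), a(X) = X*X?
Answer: -24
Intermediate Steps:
a(X) = X²
G(B, x) = -2 + B
M(R) = ½ + R/4 (M(R) = (2 + R)/4 = (2 + R)*(¼) = ½ + R/4)
(a(-2)*M(2))*G(-4, 1) = ((-2)²*(½ + (¼)*2))*(-2 - 4) = (4*(½ + ½))*(-6) = (4*1)*(-6) = 4*(-6) = -24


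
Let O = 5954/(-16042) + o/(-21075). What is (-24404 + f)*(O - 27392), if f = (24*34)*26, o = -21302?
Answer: 1135493524551508/13003275 ≈ 8.7324e+7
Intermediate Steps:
f = 21216 (f = 816*26 = 21216)
O = 8317159/13003275 (O = 5954/(-16042) - 21302/(-21075) = 5954*(-1/16042) - 21302*(-1/21075) = -229/617 + 21302/21075 = 8317159/13003275 ≈ 0.63962)
(-24404 + f)*(O - 27392) = (-24404 + 21216)*(8317159/13003275 - 27392) = -3188*(-356177391641/13003275) = 1135493524551508/13003275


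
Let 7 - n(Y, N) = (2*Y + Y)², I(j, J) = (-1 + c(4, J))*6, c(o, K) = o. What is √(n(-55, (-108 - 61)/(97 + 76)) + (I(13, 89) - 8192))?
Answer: 8*I*√553 ≈ 188.13*I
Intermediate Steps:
I(j, J) = 18 (I(j, J) = (-1 + 4)*6 = 3*6 = 18)
n(Y, N) = 7 - 9*Y² (n(Y, N) = 7 - (2*Y + Y)² = 7 - (3*Y)² = 7 - 9*Y²)
√(n(-55, (-108 - 61)/(97 + 76)) + (I(13, 89) - 8192)) = √((7 - 9*(-55)²) + (18 - 8192)) = √((7 - 9*3025) - 8174) = √((7 - 27225) - 8174) = √(-27218 - 8174) = √(-35392) = 8*I*√553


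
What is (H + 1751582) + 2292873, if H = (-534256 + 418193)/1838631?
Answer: 7436260225042/1838631 ≈ 4.0445e+6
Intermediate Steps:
H = -116063/1838631 (H = -116063*1/1838631 = -116063/1838631 ≈ -0.063125)
(H + 1751582) + 2292873 = (-116063/1838631 + 1751582) + 2292873 = 3220512848179/1838631 + 2292873 = 7436260225042/1838631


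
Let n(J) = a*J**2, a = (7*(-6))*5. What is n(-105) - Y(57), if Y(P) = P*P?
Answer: -2318499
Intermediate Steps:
Y(P) = P**2
a = -210 (a = -42*5 = -210)
n(J) = -210*J**2
n(-105) - Y(57) = -210*(-105)**2 - 1*57**2 = -210*11025 - 1*3249 = -2315250 - 3249 = -2318499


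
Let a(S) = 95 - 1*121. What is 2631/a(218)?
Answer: -2631/26 ≈ -101.19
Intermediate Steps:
a(S) = -26 (a(S) = 95 - 121 = -26)
2631/a(218) = 2631/(-26) = 2631*(-1/26) = -2631/26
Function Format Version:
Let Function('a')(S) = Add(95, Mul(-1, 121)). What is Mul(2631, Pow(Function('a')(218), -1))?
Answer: Rational(-2631, 26) ≈ -101.19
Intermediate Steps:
Function('a')(S) = -26 (Function('a')(S) = Add(95, -121) = -26)
Mul(2631, Pow(Function('a')(218), -1)) = Mul(2631, Pow(-26, -1)) = Mul(2631, Rational(-1, 26)) = Rational(-2631, 26)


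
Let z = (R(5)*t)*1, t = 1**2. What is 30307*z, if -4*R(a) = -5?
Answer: 151535/4 ≈ 37884.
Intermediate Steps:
R(a) = 5/4 (R(a) = -1/4*(-5) = 5/4)
t = 1
z = 5/4 (z = ((5/4)*1)*1 = (5/4)*1 = 5/4 ≈ 1.2500)
30307*z = 30307*(5/4) = 151535/4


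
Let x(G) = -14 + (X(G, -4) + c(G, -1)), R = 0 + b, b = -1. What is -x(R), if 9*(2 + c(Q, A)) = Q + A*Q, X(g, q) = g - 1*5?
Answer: 22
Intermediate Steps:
X(g, q) = -5 + g (X(g, q) = g - 5 = -5 + g)
R = -1 (R = 0 - 1 = -1)
c(Q, A) = -2 + Q/9 + A*Q/9 (c(Q, A) = -2 + (Q + A*Q)/9 = -2 + (Q/9 + A*Q/9) = -2 + Q/9 + A*Q/9)
x(G) = -21 + G (x(G) = -14 + ((-5 + G) + (-2 + G/9 + (1/9)*(-1)*G)) = -14 + ((-5 + G) + (-2 + G/9 - G/9)) = -14 + ((-5 + G) - 2) = -14 + (-7 + G) = -21 + G)
-x(R) = -(-21 - 1) = -1*(-22) = 22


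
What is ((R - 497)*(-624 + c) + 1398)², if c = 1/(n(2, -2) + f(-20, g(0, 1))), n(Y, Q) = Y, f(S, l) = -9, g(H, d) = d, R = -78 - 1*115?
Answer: 9146971164816/49 ≈ 1.8667e+11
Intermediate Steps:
R = -193 (R = -78 - 115 = -193)
c = -⅐ (c = 1/(2 - 9) = 1/(-7) = -⅐ ≈ -0.14286)
((R - 497)*(-624 + c) + 1398)² = ((-193 - 497)*(-624 - ⅐) + 1398)² = (-690*(-4369/7) + 1398)² = (3014610/7 + 1398)² = (3024396/7)² = 9146971164816/49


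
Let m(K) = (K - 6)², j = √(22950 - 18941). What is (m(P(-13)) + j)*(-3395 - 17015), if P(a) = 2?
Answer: -326560 - 20410*√4009 ≈ -1.6189e+6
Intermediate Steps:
j = √4009 ≈ 63.317
m(K) = (-6 + K)²
(m(P(-13)) + j)*(-3395 - 17015) = ((-6 + 2)² + √4009)*(-3395 - 17015) = ((-4)² + √4009)*(-20410) = (16 + √4009)*(-20410) = -326560 - 20410*√4009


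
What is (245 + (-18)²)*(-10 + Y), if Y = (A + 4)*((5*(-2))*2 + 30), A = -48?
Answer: -256050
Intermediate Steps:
Y = -440 (Y = (-48 + 4)*((5*(-2))*2 + 30) = -44*(-10*2 + 30) = -44*(-20 + 30) = -44*10 = -440)
(245 + (-18)²)*(-10 + Y) = (245 + (-18)²)*(-10 - 440) = (245 + 324)*(-450) = 569*(-450) = -256050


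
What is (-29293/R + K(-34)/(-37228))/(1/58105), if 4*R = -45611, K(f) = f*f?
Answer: 62598737563625/424501577 ≈ 1.4746e+5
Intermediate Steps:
K(f) = f²
R = -45611/4 (R = (¼)*(-45611) = -45611/4 ≈ -11403.)
(-29293/R + K(-34)/(-37228))/(1/58105) = (-29293/(-45611/4) + (-34)²/(-37228))/(1/58105) = (-29293*(-4/45611) + 1156*(-1/37228))/(1/58105) = (117172/45611 - 289/9307)*58105 = (1077338225/424501577)*58105 = 62598737563625/424501577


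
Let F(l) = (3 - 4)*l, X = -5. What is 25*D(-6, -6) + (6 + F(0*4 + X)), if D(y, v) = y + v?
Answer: -289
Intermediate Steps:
F(l) = -l
D(y, v) = v + y
25*D(-6, -6) + (6 + F(0*4 + X)) = 25*(-6 - 6) + (6 - (0*4 - 5)) = 25*(-12) + (6 - (0 - 5)) = -300 + (6 - 1*(-5)) = -300 + (6 + 5) = -300 + 11 = -289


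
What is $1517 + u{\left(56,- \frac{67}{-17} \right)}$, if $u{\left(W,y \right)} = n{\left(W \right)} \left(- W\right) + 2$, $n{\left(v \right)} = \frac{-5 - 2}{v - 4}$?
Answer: $\frac{19845}{13} \approx 1526.5$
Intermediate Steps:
$n{\left(v \right)} = - \frac{7}{-4 + v}$
$u{\left(W,y \right)} = 2 + \frac{7 W}{-4 + W}$ ($u{\left(W,y \right)} = - \frac{7}{-4 + W} \left(- W\right) + 2 = \frac{7 W}{-4 + W} + 2 = 2 + \frac{7 W}{-4 + W}$)
$1517 + u{\left(56,- \frac{67}{-17} \right)} = 1517 + \frac{-8 + 9 \cdot 56}{-4 + 56} = 1517 + \frac{-8 + 504}{52} = 1517 + \frac{1}{52} \cdot 496 = 1517 + \frac{124}{13} = \frac{19845}{13}$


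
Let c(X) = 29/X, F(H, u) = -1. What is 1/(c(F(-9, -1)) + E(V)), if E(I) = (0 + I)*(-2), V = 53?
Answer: -1/135 ≈ -0.0074074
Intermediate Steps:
E(I) = -2*I (E(I) = I*(-2) = -2*I)
1/(c(F(-9, -1)) + E(V)) = 1/(29/(-1) - 2*53) = 1/(29*(-1) - 106) = 1/(-29 - 106) = 1/(-135) = -1/135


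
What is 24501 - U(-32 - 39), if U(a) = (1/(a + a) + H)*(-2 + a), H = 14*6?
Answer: 4349813/142 ≈ 30633.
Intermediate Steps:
H = 84
U(a) = (-2 + a)*(84 + 1/(2*a)) (U(a) = (1/(a + a) + 84)*(-2 + a) = (1/(2*a) + 84)*(-2 + a) = (84 + 1/(2*a))*(-2 + a) = (-2 + a)*(84 + 1/(2*a)))
24501 - U(-32 - 39) = 24501 - (-335/2 - 1/(-32 - 39) + 84*(-32 - 39)) = 24501 - (-335/2 - 1/(-71) + 84*(-71)) = 24501 - (-335/2 - 1*(-1/71) - 5964) = 24501 - (-335/2 + 1/71 - 5964) = 24501 - 1*(-870671/142) = 24501 + 870671/142 = 4349813/142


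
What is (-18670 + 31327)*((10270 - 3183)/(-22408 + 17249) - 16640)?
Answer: -1086639484479/5159 ≈ -2.1063e+8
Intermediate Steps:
(-18670 + 31327)*((10270 - 3183)/(-22408 + 17249) - 16640) = 12657*(7087/(-5159) - 16640) = 12657*(7087*(-1/5159) - 16640) = 12657*(-7087/5159 - 16640) = 12657*(-85852847/5159) = -1086639484479/5159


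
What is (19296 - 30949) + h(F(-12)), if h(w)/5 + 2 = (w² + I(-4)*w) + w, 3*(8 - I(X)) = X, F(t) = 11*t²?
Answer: 12615457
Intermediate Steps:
I(X) = 8 - X/3
h(w) = -10 + 5*w² + 155*w/3 (h(w) = -10 + 5*((w² + (8 - ⅓*(-4))*w) + w) = -10 + 5*((w² + (8 + 4/3)*w) + w) = -10 + 5*((w² + 28*w/3) + w) = -10 + 5*(w² + 31*w/3) = -10 + (5*w² + 155*w/3) = -10 + 5*w² + 155*w/3)
(19296 - 30949) + h(F(-12)) = (19296 - 30949) + (-10 + 5*(11*(-12)²)² + 155*(11*(-12)²)/3) = -11653 + (-10 + 5*(11*144)² + 155*(11*144)/3) = -11653 + (-10 + 5*1584² + (155/3)*1584) = -11653 + (-10 + 5*2509056 + 81840) = -11653 + (-10 + 12545280 + 81840) = -11653 + 12627110 = 12615457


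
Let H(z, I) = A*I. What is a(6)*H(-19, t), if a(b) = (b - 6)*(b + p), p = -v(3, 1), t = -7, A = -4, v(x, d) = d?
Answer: 0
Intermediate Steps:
p = -1 (p = -1*1 = -1)
H(z, I) = -4*I
a(b) = (-1 + b)*(-6 + b) (a(b) = (b - 6)*(b - 1) = (-6 + b)*(-1 + b) = (-1 + b)*(-6 + b))
a(6)*H(-19, t) = (6 + 6² - 7*6)*(-4*(-7)) = (6 + 36 - 42)*28 = 0*28 = 0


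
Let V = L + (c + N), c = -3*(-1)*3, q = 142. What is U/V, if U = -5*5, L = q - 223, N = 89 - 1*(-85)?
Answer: -25/102 ≈ -0.24510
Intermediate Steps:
c = 9 (c = 3*3 = 9)
N = 174 (N = 89 + 85 = 174)
L = -81 (L = 142 - 223 = -81)
V = 102 (V = -81 + (9 + 174) = -81 + 183 = 102)
U = -25
U/V = -25/102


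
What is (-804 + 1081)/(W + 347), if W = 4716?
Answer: 277/5063 ≈ 0.054711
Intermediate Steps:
(-804 + 1081)/(W + 347) = (-804 + 1081)/(4716 + 347) = 277/5063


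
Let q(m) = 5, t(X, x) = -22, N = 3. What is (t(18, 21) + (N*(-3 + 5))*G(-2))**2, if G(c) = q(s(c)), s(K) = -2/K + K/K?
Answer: 64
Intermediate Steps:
s(K) = 1 - 2/K (s(K) = -2/K + 1 = 1 - 2/K)
G(c) = 5
(t(18, 21) + (N*(-3 + 5))*G(-2))**2 = (-22 + (3*(-3 + 5))*5)**2 = (-22 + (3*2)*5)**2 = (-22 + 6*5)**2 = (-22 + 30)**2 = 8**2 = 64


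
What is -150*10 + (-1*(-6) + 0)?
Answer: -1494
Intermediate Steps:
-150*10 + (-1*(-6) + 0) = -1500 + (6 + 0) = -1500 + 6 = -1494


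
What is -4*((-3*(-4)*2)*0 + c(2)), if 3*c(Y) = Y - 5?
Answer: 4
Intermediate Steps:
c(Y) = -5/3 + Y/3 (c(Y) = (Y - 5)/3 = (-5 + Y)/3 = -5/3 + Y/3)
-4*((-3*(-4)*2)*0 + c(2)) = -4*((-3*(-4)*2)*0 + (-5/3 + (1/3)*2)) = -4*((12*2)*0 + (-5/3 + 2/3)) = -4*(24*0 - 1) = -4*(0 - 1) = -4*(-1) = 4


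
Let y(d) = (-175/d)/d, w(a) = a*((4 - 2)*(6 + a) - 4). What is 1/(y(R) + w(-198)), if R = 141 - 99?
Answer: 252/19359623 ≈ 1.3017e-5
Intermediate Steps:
w(a) = a*(8 + 2*a) (w(a) = a*(2*(6 + a) - 4) = a*((12 + 2*a) - 4) = a*(8 + 2*a))
R = 42
y(d) = -175/d²
1/(y(R) + w(-198)) = 1/(-175/42² + 2*(-198)*(4 - 198)) = 1/(-175*1/1764 + 2*(-198)*(-194)) = 1/(-25/252 + 76824) = 1/(19359623/252) = 252/19359623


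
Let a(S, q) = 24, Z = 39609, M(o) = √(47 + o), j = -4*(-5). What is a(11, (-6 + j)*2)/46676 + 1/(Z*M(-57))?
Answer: 6/11669 - I*√10/396090 ≈ 0.00051418 - 7.9837e-6*I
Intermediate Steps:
j = 20
a(11, (-6 + j)*2)/46676 + 1/(Z*M(-57)) = 24/46676 + 1/(39609*(√(47 - 57))) = 24*(1/46676) + 1/(39609*(√(-10))) = 6/11669 + 1/(39609*((I*√10))) = 6/11669 + (-I*√10/10)/39609 = 6/11669 - I*√10/396090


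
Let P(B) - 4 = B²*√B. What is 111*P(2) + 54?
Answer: 498 + 444*√2 ≈ 1125.9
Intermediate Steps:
P(B) = 4 + B^(5/2) (P(B) = 4 + B²*√B = 4 + B^(5/2))
111*P(2) + 54 = 111*(4 + 2^(5/2)) + 54 = 111*(4 + 4*√2) + 54 = (444 + 444*√2) + 54 = 498 + 444*√2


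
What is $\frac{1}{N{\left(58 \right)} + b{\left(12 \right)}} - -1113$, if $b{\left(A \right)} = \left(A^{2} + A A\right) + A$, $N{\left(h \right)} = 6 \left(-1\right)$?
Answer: $\frac{327223}{294} \approx 1113.0$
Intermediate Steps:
$N{\left(h \right)} = -6$
$b{\left(A \right)} = A + 2 A^{2}$ ($b{\left(A \right)} = \left(A^{2} + A^{2}\right) + A = 2 A^{2} + A = A + 2 A^{2}$)
$\frac{1}{N{\left(58 \right)} + b{\left(12 \right)}} - -1113 = \frac{1}{-6 + 12 \left(1 + 2 \cdot 12\right)} - -1113 = \frac{1}{-6 + 12 \left(1 + 24\right)} + 1113 = \frac{1}{-6 + 12 \cdot 25} + 1113 = \frac{1}{-6 + 300} + 1113 = \frac{1}{294} + 1113 = \frac{327223}{294}$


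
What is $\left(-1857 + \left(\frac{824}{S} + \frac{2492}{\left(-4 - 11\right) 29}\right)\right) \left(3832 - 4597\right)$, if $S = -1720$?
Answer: $\frac{1777416402}{1247} \approx 1.4254 \cdot 10^{6}$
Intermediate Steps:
$\left(-1857 + \left(\frac{824}{S} + \frac{2492}{\left(-4 - 11\right) 29}\right)\right) \left(3832 - 4597\right) = \left(-1857 + \left(\frac{824}{-1720} + \frac{2492}{\left(-4 - 11\right) 29}\right)\right) \left(3832 - 4597\right) = \left(-1857 + \left(824 \left(- \frac{1}{1720}\right) + \frac{2492}{\left(-4 - 11\right) 29}\right)\right) \left(-765\right) = \left(-1857 + \left(- \frac{103}{215} + \frac{2492}{\left(-15\right) 29}\right)\right) \left(-765\right) = \left(-1857 + \left(- \frac{103}{215} + \frac{2492}{-435}\right)\right) \left(-765\right) = \left(-1857 + \left(- \frac{103}{215} + 2492 \left(- \frac{1}{435}\right)\right)\right) \left(-765\right) = \left(-1857 - \frac{116117}{18705}\right) \left(-765\right) = \left(- \frac{34851302}{18705}\right) \left(-765\right) = \frac{1777416402}{1247}$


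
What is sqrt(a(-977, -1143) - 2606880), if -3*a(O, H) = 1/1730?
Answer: I*sqrt(70219180373190)/5190 ≈ 1614.6*I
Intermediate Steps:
a(O, H) = -1/5190 (a(O, H) = -1/3/1730 = -1/3*1/1730 = -1/5190)
sqrt(a(-977, -1143) - 2606880) = sqrt(-1/5190 - 2606880) = sqrt(-13529707201/5190) = I*sqrt(70219180373190)/5190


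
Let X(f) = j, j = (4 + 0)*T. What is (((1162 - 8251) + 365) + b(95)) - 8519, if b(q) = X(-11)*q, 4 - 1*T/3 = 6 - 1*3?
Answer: -14103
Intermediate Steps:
T = 3 (T = 12 - 3*(6 - 1*3) = 12 - 3*(6 - 3) = 12 - 3*3 = 12 - 9 = 3)
j = 12 (j = (4 + 0)*3 = 4*3 = 12)
X(f) = 12
b(q) = 12*q
(((1162 - 8251) + 365) + b(95)) - 8519 = (((1162 - 8251) + 365) + 12*95) - 8519 = ((-7089 + 365) + 1140) - 8519 = (-6724 + 1140) - 8519 = -5584 - 8519 = -14103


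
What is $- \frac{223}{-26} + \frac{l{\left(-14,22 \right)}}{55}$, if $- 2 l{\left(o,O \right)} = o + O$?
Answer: $\frac{12161}{1430} \approx 8.5042$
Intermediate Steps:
$l{\left(o,O \right)} = - \frac{O}{2} - \frac{o}{2}$ ($l{\left(o,O \right)} = - \frac{o + O}{2} = - \frac{O + o}{2} = - \frac{O}{2} - \frac{o}{2}$)
$- \frac{223}{-26} + \frac{l{\left(-14,22 \right)}}{55} = - \frac{223}{-26} + \frac{\left(- \frac{1}{2}\right) 22 - -7}{55} = \left(-223\right) \left(- \frac{1}{26}\right) + \left(-11 + 7\right) \frac{1}{55} = \frac{223}{26} - \frac{4}{55} = \frac{12161}{1430}$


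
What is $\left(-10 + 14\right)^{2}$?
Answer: $16$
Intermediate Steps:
$\left(-10 + 14\right)^{2} = 4^{2} = 16$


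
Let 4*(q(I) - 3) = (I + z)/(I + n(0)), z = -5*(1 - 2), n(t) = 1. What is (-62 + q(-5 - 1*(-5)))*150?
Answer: -17325/2 ≈ -8662.5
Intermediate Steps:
z = 5 (z = -5*(-1) = 5)
q(I) = 3 + (5 + I)/(4*(1 + I)) (q(I) = 3 + ((I + 5)/(I + 1))/4 = 3 + ((5 + I)/(1 + I))/4 = 3 + (5 + I)/(4*(1 + I)))
(-62 + q(-5 - 1*(-5)))*150 = (-62 + (17 + 13*(-5 - 1*(-5)))/(4*(1 + (-5 - 1*(-5)))))*150 = (-62 + (17 + 13*(-5 + 5))/(4*(1 + (-5 + 5))))*150 = (-62 + (17 + 13*0)/(4*(1 + 0)))*150 = (-62 + (1/4)*(17 + 0)/1)*150 = (-62 + (1/4)*1*17)*150 = (-62 + 17/4)*150 = -231/4*150 = -17325/2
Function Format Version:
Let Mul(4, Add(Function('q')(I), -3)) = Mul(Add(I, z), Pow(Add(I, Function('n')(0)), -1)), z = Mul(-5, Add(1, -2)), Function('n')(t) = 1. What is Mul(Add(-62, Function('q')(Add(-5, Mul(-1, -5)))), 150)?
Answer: Rational(-17325, 2) ≈ -8662.5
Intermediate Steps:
z = 5 (z = Mul(-5, -1) = 5)
Function('q')(I) = Add(3, Mul(Rational(1, 4), Pow(Add(1, I), -1), Add(5, I))) (Function('q')(I) = Add(3, Mul(Rational(1, 4), Mul(Add(I, 5), Pow(Add(I, 1), -1)))) = Add(3, Mul(Rational(1, 4), Mul(Add(5, I), Pow(Add(1, I), -1)))) = Add(3, Mul(Rational(1, 4), Mul(Pow(Add(1, I), -1), Add(5, I)))) = Add(3, Mul(Rational(1, 4), Pow(Add(1, I), -1), Add(5, I))))
Mul(Add(-62, Function('q')(Add(-5, Mul(-1, -5)))), 150) = Mul(Add(-62, Mul(Rational(1, 4), Pow(Add(1, Add(-5, Mul(-1, -5))), -1), Add(17, Mul(13, Add(-5, Mul(-1, -5)))))), 150) = Mul(Add(-62, Mul(Rational(1, 4), Pow(Add(1, Add(-5, 5)), -1), Add(17, Mul(13, Add(-5, 5))))), 150) = Mul(Add(-62, Mul(Rational(1, 4), Pow(Add(1, 0), -1), Add(17, Mul(13, 0)))), 150) = Mul(Add(-62, Mul(Rational(1, 4), Pow(1, -1), Add(17, 0))), 150) = Mul(Add(-62, Mul(Rational(1, 4), 1, 17)), 150) = Mul(Add(-62, Rational(17, 4)), 150) = Mul(Rational(-231, 4), 150) = Rational(-17325, 2)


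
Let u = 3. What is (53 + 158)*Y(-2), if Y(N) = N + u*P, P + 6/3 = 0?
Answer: -1688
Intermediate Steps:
P = -2 (P = -2 + 0 = -2)
Y(N) = -6 + N (Y(N) = N + 3*(-2) = N - 6 = -6 + N)
(53 + 158)*Y(-2) = (53 + 158)*(-6 - 2) = 211*(-8) = -1688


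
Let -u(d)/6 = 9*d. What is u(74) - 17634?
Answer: -21630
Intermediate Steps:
u(d) = -54*d
u(74) - 17634 = -54*74 - 17634 = -3996 - 17634 = -21630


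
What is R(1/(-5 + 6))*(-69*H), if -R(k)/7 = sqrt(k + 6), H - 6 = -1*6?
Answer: 0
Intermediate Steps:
H = 0 (H = 6 - 1*6 = 6 - 6 = 0)
R(k) = -7*sqrt(6 + k) (R(k) = -7*sqrt(k + 6) = -7*sqrt(6 + k))
R(1/(-5 + 6))*(-69*H) = (-7*sqrt(6 + 1/(-5 + 6)))*(-69*0) = -7*sqrt(6 + 1/1)*0 = -7*sqrt(6 + 1)*0 = -7*sqrt(7)*0 = 0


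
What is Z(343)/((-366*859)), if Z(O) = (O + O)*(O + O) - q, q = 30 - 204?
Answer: -235385/157197 ≈ -1.4974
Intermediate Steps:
q = -174
Z(O) = 174 + 4*O**2 (Z(O) = (O + O)*(O + O) - 1*(-174) = (2*O)*(2*O) + 174 = 4*O**2 + 174 = 174 + 4*O**2)
Z(343)/((-366*859)) = (174 + 4*343**2)/((-366*859)) = (174 + 4*117649)/(-314394) = (174 + 470596)*(-1/314394) = 470770*(-1/314394) = -235385/157197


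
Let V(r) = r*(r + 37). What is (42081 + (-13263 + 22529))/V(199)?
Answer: 51347/46964 ≈ 1.0933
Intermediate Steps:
V(r) = r*(37 + r)
(42081 + (-13263 + 22529))/V(199) = (42081 + (-13263 + 22529))/((199*(37 + 199))) = (42081 + 9266)/((199*236)) = 51347/46964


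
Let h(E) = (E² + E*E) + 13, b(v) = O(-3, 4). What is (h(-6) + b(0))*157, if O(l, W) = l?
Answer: 12874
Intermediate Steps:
b(v) = -3
h(E) = 13 + 2*E² (h(E) = (E² + E²) + 13 = 2*E² + 13 = 13 + 2*E²)
(h(-6) + b(0))*157 = ((13 + 2*(-6)²) - 3)*157 = ((13 + 2*36) - 3)*157 = ((13 + 72) - 3)*157 = (85 - 3)*157 = 82*157 = 12874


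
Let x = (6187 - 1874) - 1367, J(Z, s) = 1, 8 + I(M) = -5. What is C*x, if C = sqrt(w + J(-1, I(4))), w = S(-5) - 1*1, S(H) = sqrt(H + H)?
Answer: 2946*(-10)**(1/4) ≈ 3704.4 + 3704.4*I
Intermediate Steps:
S(H) = sqrt(2)*sqrt(H) (S(H) = sqrt(2*H) = sqrt(2)*sqrt(H))
I(M) = -13 (I(M) = -8 - 5 = -13)
w = -1 + I*sqrt(10) (w = sqrt(2)*sqrt(-5) - 1*1 = sqrt(2)*(I*sqrt(5)) - 1 = I*sqrt(10) - 1 = -1 + I*sqrt(10) ≈ -1.0 + 3.1623*I)
x = 2946 (x = 4313 - 1367 = 2946)
C = 10**(1/4)*sqrt(I) (C = sqrt((-1 + I*sqrt(10)) + 1) = sqrt(I*sqrt(10)) = 10**(1/4)*sqrt(I) ≈ 1.2574 + 1.2574*I)
C*x = (-10)**(1/4)*2946 = 2946*(-10)**(1/4)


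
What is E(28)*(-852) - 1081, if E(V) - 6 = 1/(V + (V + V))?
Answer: -43422/7 ≈ -6203.1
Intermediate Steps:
E(V) = 6 + 1/(3*V) (E(V) = 6 + 1/(V + (V + V)) = 6 + 1/(V + 2*V) = 6 + 1/(3*V))
E(28)*(-852) - 1081 = (6 + (1/3)/28)*(-852) - 1081 = (6 + (1/3)*(1/28))*(-852) - 1081 = (6 + 1/84)*(-852) - 1081 = (505/84)*(-852) - 1081 = -35855/7 - 1081 = -43422/7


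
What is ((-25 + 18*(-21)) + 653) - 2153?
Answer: -1903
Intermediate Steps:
((-25 + 18*(-21)) + 653) - 2153 = ((-25 - 378) + 653) - 2153 = (-403 + 653) - 2153 = 250 - 2153 = -1903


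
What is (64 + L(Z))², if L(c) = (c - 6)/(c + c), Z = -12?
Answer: 67081/16 ≈ 4192.6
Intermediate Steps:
L(c) = (-6 + c)/(2*c) (L(c) = (-6 + c)/((2*c)) = (-6 + c)*(1/(2*c)) = (-6 + c)/(2*c))
(64 + L(Z))² = (64 + (½)*(-6 - 12)/(-12))² = (64 + (½)*(-1/12)*(-18))² = (64 + ¾)² = (259/4)² = 67081/16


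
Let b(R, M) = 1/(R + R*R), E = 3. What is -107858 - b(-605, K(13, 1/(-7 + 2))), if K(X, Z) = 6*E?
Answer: -39413470361/365420 ≈ -1.0786e+5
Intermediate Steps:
K(X, Z) = 18 (K(X, Z) = 6*3 = 18)
b(R, M) = 1/(R + R²)
-107858 - b(-605, K(13, 1/(-7 + 2))) = -107858 - 1/((-605)*(1 - 605)) = -107858 - (-1)/(605*(-604)) = -107858 - (-1)*(-1)/(605*604) = -107858 - 1*1/365420 = -107858 - 1/365420 = -39413470361/365420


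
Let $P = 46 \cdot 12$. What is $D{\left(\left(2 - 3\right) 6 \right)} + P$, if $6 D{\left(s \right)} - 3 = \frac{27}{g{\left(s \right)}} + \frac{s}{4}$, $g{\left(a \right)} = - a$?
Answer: $553$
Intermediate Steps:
$P = 552$
$D{\left(s \right)} = \frac{1}{2} - \frac{9}{2 s} + \frac{s}{24}$ ($D{\left(s \right)} = \frac{1}{2} + \frac{\frac{27}{\left(-1\right) s} + \frac{s}{4}}{6} = \frac{1}{2} + \frac{27 \left(- \frac{1}{s}\right) + s \frac{1}{4}}{6} = \frac{1}{2} + \frac{- \frac{27}{s} + \frac{s}{4}}{6} = \frac{1}{2} + \left(- \frac{9}{2 s} + \frac{s}{24}\right) = \frac{1}{2} - \frac{9}{2 s} + \frac{s}{24}$)
$D{\left(\left(2 - 3\right) 6 \right)} + P = \frac{-108 + \left(2 - 3\right) 6 \left(12 + \left(2 - 3\right) 6\right)}{24 \left(2 - 3\right) 6} + 552 = \frac{-108 + \left(-1\right) 6 \left(12 - 6\right)}{24 \left(\left(-1\right) 6\right)} + 552 = \frac{-108 - 6 \left(12 - 6\right)}{24 \left(-6\right)} + 552 = \frac{1}{24} \left(- \frac{1}{6}\right) \left(-108 - 36\right) + 552 = \frac{1}{24} \left(- \frac{1}{6}\right) \left(-144\right) + 552 = 1 + 552 = 553$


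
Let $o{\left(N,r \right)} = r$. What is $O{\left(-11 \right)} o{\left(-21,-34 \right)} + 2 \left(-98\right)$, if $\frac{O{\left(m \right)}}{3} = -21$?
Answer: $1946$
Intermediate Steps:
$O{\left(m \right)} = -63$ ($O{\left(m \right)} = 3 \left(-21\right) = -63$)
$O{\left(-11 \right)} o{\left(-21,-34 \right)} + 2 \left(-98\right) = \left(-63\right) \left(-34\right) + 2 \left(-98\right) = 2142 - 196 = 1946$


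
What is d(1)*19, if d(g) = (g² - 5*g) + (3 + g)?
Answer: 0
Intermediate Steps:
d(g) = 3 + g² - 4*g
d(1)*19 = (3 + 1² - 4*1)*19 = (3 + 1 - 4)*19 = 0*19 = 0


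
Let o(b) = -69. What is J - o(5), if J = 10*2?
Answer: 89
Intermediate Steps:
J = 20
J - o(5) = 20 - 1*(-69) = 20 + 69 = 89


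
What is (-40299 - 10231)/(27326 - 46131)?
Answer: 10106/3761 ≈ 2.6870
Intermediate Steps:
(-40299 - 10231)/(27326 - 46131) = -50530/(-18805) = -50530*(-1/18805) = 10106/3761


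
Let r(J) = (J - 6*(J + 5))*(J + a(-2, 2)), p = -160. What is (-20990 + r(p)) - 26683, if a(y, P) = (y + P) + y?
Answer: -172413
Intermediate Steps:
a(y, P) = P + 2*y (a(y, P) = (P + y) + y = P + 2*y)
r(J) = (-30 - 5*J)*(-2 + J) (r(J) = (J - 6*(J + 5))*(J + (2 + 2*(-2))) = (J - 6*(5 + J))*(J + (2 - 4)) = (J + (-30 - 6*J))*(J - 2) = (-30 - 5*J)*(-2 + J))
(-20990 + r(p)) - 26683 = (-20990 + (60 - 20*(-160) - 5*(-160)²)) - 26683 = (-20990 + (60 + 3200 - 5*25600)) - 26683 = (-20990 + (60 + 3200 - 128000)) - 26683 = (-20990 - 124740) - 26683 = -145730 - 26683 = -172413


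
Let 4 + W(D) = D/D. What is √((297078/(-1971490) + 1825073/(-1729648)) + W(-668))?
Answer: I*√2644120994430551003255/25073409820 ≈ 2.0508*I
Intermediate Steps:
W(D) = -3 (W(D) = -4 + D/D = -4 + 1 = -3)
√((297078/(-1971490) + 1825073/(-1729648)) + W(-668)) = √((297078/(-1971490) + 1825073/(-1729648)) - 3) = √((297078*(-1/1971490) + 1825073*(-1/1729648)) - 3) = √((-148539/985745 - 1825073/1729648) - 3) = √(-120939809921/100293639280 - 3) = √(-421820727761/100293639280) = I*√2644120994430551003255/25073409820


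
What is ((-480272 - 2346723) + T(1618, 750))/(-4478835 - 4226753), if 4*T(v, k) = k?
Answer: 5653615/17411176 ≈ 0.32471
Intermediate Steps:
T(v, k) = k/4
((-480272 - 2346723) + T(1618, 750))/(-4478835 - 4226753) = ((-480272 - 2346723) + (1/4)*750)/(-4478835 - 4226753) = (-2826995 + 375/2)/(-8705588) = -5653615/2*(-1/8705588) = 5653615/17411176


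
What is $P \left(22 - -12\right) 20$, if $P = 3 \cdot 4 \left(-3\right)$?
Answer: $-24480$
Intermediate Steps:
$P = -36$ ($P = 12 \left(-3\right) = -36$)
$P \left(22 - -12\right) 20 = - 36 \left(22 - -12\right) 20 = - 36 \left(22 + 12\right) 20 = \left(-36\right) 34 \cdot 20 = \left(-1224\right) 20 = -24480$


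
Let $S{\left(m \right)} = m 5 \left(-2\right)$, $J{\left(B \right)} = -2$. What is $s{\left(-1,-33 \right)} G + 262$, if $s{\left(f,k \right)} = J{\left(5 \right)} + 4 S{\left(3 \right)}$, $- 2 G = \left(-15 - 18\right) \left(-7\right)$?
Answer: $14353$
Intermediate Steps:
$G = - \frac{231}{2}$ ($G = - \frac{\left(-15 - 18\right) \left(-7\right)}{2} = - \frac{\left(-33\right) \left(-7\right)}{2} = \left(- \frac{1}{2}\right) 231 = - \frac{231}{2} \approx -115.5$)
$S{\left(m \right)} = - 10 m$ ($S{\left(m \right)} = 5 m \left(-2\right) = - 10 m$)
$s{\left(f,k \right)} = -122$ ($s{\left(f,k \right)} = -2 + 4 \left(\left(-10\right) 3\right) = -2 + 4 \left(-30\right) = -2 - 120 = -122$)
$s{\left(-1,-33 \right)} G + 262 = \left(-122\right) \left(- \frac{231}{2}\right) + 262 = 14091 + 262 = 14353$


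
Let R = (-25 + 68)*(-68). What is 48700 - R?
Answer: 51624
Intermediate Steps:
R = -2924 (R = 43*(-68) = -2924)
48700 - R = 48700 - 1*(-2924) = 48700 + 2924 = 51624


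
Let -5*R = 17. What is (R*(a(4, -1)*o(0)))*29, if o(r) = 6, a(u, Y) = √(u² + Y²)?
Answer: -2958*√17/5 ≈ -2439.2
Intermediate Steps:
R = -17/5 (R = -⅕*17 = -17/5 ≈ -3.4000)
a(u, Y) = √(Y² + u²)
(R*(a(4, -1)*o(0)))*29 = -17*√((-1)² + 4²)*6/5*29 = -17*√(1 + 16)*6/5*29 = -17*√17*6/5*29 = -102*√17/5*29 = -2958*√17/5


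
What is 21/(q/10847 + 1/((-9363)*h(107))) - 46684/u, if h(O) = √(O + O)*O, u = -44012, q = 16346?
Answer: 9469395555393621471402849389/631459465440915498071270605 + 2475354342089349*√214/57389754198029219128535 ≈ 14.996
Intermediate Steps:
h(O) = √2*O^(3/2) (h(O) = √(2*O)*O = (√2*√O)*O = √2*O^(3/2))
21/(q/10847 + 1/((-9363)*h(107))) - 46684/u = 21/(16346/10847 + 1/((-9363)*((√2*107^(3/2))))) - 46684/(-44012) = 21/(16346*(1/10847) - √214/22898/9363) - 46684*(-1/44012) = 21/(16346/10847 - √214/22898/9363) + 11671/11003 = 21/(16346/10847 - √214/214393974) + 11671/11003 = 11671/11003 + 21/(16346/10847 - √214/214393974)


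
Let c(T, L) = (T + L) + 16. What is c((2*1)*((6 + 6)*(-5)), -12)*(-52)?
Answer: 6032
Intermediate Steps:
c(T, L) = 16 + L + T (c(T, L) = (L + T) + 16 = 16 + L + T)
c((2*1)*((6 + 6)*(-5)), -12)*(-52) = (16 - 12 + (2*1)*((6 + 6)*(-5)))*(-52) = (16 - 12 + 2*(12*(-5)))*(-52) = (16 - 12 + 2*(-60))*(-52) = (16 - 12 - 120)*(-52) = -116*(-52) = 6032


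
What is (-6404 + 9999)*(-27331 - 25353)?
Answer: -189398980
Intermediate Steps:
(-6404 + 9999)*(-27331 - 25353) = 3595*(-52684) = -189398980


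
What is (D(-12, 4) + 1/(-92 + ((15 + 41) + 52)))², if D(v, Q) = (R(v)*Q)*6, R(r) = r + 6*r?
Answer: 1040385025/256 ≈ 4.0640e+6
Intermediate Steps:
R(r) = 7*r
D(v, Q) = 42*Q*v (D(v, Q) = ((7*v)*Q)*6 = (7*Q*v)*6 = 42*Q*v)
(D(-12, 4) + 1/(-92 + ((15 + 41) + 52)))² = (42*4*(-12) + 1/(-92 + ((15 + 41) + 52)))² = (-2016 + 1/(-92 + (56 + 52)))² = (-2016 + 1/(-92 + 108))² = (-2016 + 1/16)² = (-32255/16)² = 1040385025/256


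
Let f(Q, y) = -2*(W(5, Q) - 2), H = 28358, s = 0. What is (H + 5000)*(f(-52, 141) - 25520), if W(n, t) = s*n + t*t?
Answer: -1031562792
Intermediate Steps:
W(n, t) = t² (W(n, t) = 0*n + t*t = 0 + t² = t²)
f(Q, y) = 4 - 2*Q² (f(Q, y) = -2*(Q² - 2) = -2*(-2 + Q²) = 4 - 2*Q²)
(H + 5000)*(f(-52, 141) - 25520) = (28358 + 5000)*((4 - 2*(-52)²) - 25520) = 33358*((4 - 2*2704) - 25520) = 33358*((4 - 5408) - 25520) = 33358*(-5404 - 25520) = 33358*(-30924) = -1031562792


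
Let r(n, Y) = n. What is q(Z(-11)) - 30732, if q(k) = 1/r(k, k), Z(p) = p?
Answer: -338053/11 ≈ -30732.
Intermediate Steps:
q(k) = 1/k
q(Z(-11)) - 30732 = 1/(-11) - 30732 = -1/11 - 30732 = -338053/11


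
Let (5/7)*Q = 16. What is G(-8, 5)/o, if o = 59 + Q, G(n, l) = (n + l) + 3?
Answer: 0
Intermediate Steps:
Q = 112/5 (Q = (7/5)*16 = 112/5 ≈ 22.400)
G(n, l) = 3 + l + n (G(n, l) = (l + n) + 3 = 3 + l + n)
o = 407/5 (o = 59 + 112/5 = 407/5 ≈ 81.400)
G(-8, 5)/o = (3 + 5 - 8)/(407/5) = 0*(5/407) = 0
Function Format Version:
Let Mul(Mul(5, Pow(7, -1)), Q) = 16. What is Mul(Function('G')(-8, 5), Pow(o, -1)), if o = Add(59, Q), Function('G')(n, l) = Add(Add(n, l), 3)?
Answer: 0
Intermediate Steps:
Q = Rational(112, 5) (Q = Mul(Rational(7, 5), 16) = Rational(112, 5) ≈ 22.400)
Function('G')(n, l) = Add(3, l, n) (Function('G')(n, l) = Add(Add(l, n), 3) = Add(3, l, n))
o = Rational(407, 5) (o = Add(59, Rational(112, 5)) = Rational(407, 5) ≈ 81.400)
Mul(Function('G')(-8, 5), Pow(o, -1)) = Mul(Add(3, 5, -8), Pow(Rational(407, 5), -1)) = Mul(0, Rational(5, 407)) = 0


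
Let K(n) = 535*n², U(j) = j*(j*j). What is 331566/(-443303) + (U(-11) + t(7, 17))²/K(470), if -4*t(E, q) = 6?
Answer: -6143657250673/8382434159120 ≈ -0.73292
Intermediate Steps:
t(E, q) = -3/2 (t(E, q) = -¼*6 = -3/2)
U(j) = j³ (U(j) = j*j² = j³)
331566/(-443303) + (U(-11) + t(7, 17))²/K(470) = 331566/(-443303) + ((-11)³ - 3/2)²/((535*470²)) = 331566*(-1/443303) + (-1331 - 3/2)²/((535*220900)) = -331566/443303 + (-2665/2)²/118181500 = -331566/443303 + (7102225/4)*(1/118181500) = -331566/443303 + 284089/18909040 = -6143657250673/8382434159120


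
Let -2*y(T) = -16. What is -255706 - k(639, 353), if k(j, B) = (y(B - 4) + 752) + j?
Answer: -257105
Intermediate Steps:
y(T) = 8 (y(T) = -½*(-16) = 8)
k(j, B) = 760 + j (k(j, B) = (8 + 752) + j = 760 + j)
-255706 - k(639, 353) = -255706 - (760 + 639) = -255706 - 1*1399 = -255706 - 1399 = -257105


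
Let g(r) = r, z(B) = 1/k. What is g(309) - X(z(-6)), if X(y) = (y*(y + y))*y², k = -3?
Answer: 25027/81 ≈ 308.98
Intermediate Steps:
z(B) = -⅓ (z(B) = 1/(-3) = -⅓)
X(y) = 2*y⁴ (X(y) = (y*(2*y))*y² = (2*y²)*y² = 2*y⁴)
g(309) - X(z(-6)) = 309 - 2*(-⅓)⁴ = 309 - 2/81 = 25027/81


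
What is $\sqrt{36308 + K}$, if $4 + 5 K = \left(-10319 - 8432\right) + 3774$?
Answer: $\frac{\sqrt{832795}}{5} \approx 182.52$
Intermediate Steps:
$K = - \frac{14981}{5}$ ($K = - \frac{4}{5} + \frac{\left(-10319 - 8432\right) + 3774}{5} = - \frac{4}{5} + \frac{-18751 + 3774}{5} = - \frac{4}{5} + \frac{1}{5} \left(-14977\right) = - \frac{4}{5} - \frac{14977}{5} = - \frac{14981}{5} \approx -2996.2$)
$\sqrt{36308 + K} = \sqrt{36308 - \frac{14981}{5}} = \sqrt{\frac{166559}{5}} = \frac{\sqrt{832795}}{5}$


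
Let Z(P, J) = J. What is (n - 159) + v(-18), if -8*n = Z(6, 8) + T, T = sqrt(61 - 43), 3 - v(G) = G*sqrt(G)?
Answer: -157 - sqrt(2)*(3/8 - 54*I) ≈ -157.53 + 76.368*I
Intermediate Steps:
v(G) = 3 - G**(3/2) (v(G) = 3 - G*sqrt(G) = 3 - G**(3/2))
T = 3*sqrt(2) (T = sqrt(18) = 3*sqrt(2) ≈ 4.2426)
n = -1 - 3*sqrt(2)/8 (n = -(8 + 3*sqrt(2))/8 = -1 - 3*sqrt(2)/8 ≈ -1.5303)
(n - 159) + v(-18) = ((-1 - 3*sqrt(2)/8) - 159) + (3 - (-18)**(3/2)) = (-160 - 3*sqrt(2)/8) + (3 - (-54)*I*sqrt(2)) = (-160 - 3*sqrt(2)/8) + (3 + 54*I*sqrt(2)) = -157 - 3*sqrt(2)/8 + 54*I*sqrt(2)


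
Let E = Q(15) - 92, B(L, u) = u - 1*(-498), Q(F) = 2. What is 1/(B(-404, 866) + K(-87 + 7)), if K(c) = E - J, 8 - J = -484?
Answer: 1/782 ≈ 0.0012788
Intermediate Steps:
B(L, u) = 498 + u (B(L, u) = u + 498 = 498 + u)
J = 492 (J = 8 - 1*(-484) = 8 + 484 = 492)
E = -90 (E = 2 - 92 = -90)
K(c) = -582 (K(c) = -90 - 1*492 = -90 - 492 = -582)
1/(B(-404, 866) + K(-87 + 7)) = 1/((498 + 866) - 582) = 1/(1364 - 582) = 1/782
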